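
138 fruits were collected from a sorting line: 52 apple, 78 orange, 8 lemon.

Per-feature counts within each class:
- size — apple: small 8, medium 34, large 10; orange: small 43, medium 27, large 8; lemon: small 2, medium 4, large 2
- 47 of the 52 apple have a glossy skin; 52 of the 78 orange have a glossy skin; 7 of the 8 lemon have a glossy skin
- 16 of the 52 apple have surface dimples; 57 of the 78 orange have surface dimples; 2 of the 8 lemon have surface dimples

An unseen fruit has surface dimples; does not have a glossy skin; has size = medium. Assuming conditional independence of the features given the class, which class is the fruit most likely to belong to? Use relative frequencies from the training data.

apple: (52/138) × (34/52) × (5/52) × (16/52) ≈ 0.00728925
orange: (78/138) × (27/78) × (26/78) × (57/78) ≈ 0.0476589
lemon: (8/138) × (4/8) × (1/8) × (2/8) ≈ 0.000905797
Highest score → orange.

orange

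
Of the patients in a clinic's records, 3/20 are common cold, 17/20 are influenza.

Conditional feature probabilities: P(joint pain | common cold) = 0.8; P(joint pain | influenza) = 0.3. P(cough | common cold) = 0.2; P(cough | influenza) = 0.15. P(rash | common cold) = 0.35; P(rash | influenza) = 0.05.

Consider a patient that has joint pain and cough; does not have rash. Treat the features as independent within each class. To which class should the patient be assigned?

common cold: 0.15 × 0.8 × 0.2 × (1−0.35) = 0.0156
influenza: 0.85 × 0.3 × 0.15 × (1−0.05) = 0.0363375
Highest score → influenza.

influenza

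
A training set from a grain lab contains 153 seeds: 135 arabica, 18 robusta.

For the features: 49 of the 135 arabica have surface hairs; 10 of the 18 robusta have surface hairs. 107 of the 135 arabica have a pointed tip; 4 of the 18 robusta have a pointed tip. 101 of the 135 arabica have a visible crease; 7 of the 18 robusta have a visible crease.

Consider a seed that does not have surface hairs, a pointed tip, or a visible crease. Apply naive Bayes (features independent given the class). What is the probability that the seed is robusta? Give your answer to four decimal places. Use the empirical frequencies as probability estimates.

0.4584

arabica: (135/153) × (86/135) × (28/135) × (34/135) ≈ 0.0293614
robusta: (18/153) × (8/18) × (14/18) × (11/18) ≈ 0.0248527
P(robusta | x) = 0.0248527 / 0.0542141 ≈ 0.4584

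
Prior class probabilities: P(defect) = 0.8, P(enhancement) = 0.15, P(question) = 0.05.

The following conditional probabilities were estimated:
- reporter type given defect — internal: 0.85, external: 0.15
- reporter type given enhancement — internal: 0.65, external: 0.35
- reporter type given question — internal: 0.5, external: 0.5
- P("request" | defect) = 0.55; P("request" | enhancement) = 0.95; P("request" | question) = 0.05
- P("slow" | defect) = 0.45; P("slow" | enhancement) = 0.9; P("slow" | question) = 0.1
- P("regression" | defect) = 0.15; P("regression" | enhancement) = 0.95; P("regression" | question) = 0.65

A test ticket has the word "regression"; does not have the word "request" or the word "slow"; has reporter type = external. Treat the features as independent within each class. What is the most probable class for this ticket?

defect: 0.8 × 0.15 × (1−0.55) × (1−0.45) × 0.15 = 0.004455
enhancement: 0.15 × 0.35 × (1−0.95) × (1−0.9) × 0.95 = 0.000249375
question: 0.05 × 0.5 × (1−0.05) × (1−0.1) × 0.65 = 0.01389375
Highest score → question.

question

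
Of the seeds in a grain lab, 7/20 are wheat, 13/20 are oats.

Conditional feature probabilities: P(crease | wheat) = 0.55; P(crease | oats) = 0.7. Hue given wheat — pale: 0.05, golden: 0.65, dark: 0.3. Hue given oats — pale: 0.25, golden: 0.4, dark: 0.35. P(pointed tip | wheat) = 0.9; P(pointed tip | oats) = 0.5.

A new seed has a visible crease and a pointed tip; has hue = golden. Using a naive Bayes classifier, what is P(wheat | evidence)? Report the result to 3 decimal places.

0.553

wheat: 0.35 × 0.55 × 0.65 × 0.9 = 0.1126125
oats: 0.65 × 0.7 × 0.4 × 0.5 = 0.091
P(wheat | x) = 0.1126125 / 0.2036125 ≈ 0.553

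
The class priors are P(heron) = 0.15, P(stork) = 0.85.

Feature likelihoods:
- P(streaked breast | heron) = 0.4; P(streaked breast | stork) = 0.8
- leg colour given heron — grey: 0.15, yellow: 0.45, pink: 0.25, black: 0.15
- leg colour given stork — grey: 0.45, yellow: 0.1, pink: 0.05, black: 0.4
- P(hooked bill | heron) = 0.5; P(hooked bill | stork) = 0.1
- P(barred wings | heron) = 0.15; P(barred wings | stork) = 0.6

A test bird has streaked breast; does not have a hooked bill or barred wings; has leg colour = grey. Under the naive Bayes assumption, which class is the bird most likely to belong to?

heron: 0.15 × 0.4 × 0.15 × (1−0.5) × (1−0.15) = 0.003825
stork: 0.85 × 0.8 × 0.45 × (1−0.1) × (1−0.6) = 0.11016
Highest score → stork.

stork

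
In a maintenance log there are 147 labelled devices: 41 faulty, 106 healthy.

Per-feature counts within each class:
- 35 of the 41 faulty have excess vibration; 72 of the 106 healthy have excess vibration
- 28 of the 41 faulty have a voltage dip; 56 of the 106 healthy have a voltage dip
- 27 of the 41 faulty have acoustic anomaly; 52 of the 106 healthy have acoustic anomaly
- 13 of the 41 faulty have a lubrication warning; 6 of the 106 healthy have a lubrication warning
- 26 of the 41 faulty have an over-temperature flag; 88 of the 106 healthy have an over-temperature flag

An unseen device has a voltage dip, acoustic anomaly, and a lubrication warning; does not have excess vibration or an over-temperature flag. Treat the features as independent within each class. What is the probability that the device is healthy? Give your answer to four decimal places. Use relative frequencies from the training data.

faulty: (41/147) × (6/41) × (28/41) × (27/41) × (13/41) × (15/41) ≈ 0.00212939
healthy: (106/147) × (34/106) × (56/106) × (52/106) × (6/106) × (18/106) ≈ 0.000576173
P(healthy | x) = 0.000576173 / 0.002705563 ≈ 0.2130

0.2130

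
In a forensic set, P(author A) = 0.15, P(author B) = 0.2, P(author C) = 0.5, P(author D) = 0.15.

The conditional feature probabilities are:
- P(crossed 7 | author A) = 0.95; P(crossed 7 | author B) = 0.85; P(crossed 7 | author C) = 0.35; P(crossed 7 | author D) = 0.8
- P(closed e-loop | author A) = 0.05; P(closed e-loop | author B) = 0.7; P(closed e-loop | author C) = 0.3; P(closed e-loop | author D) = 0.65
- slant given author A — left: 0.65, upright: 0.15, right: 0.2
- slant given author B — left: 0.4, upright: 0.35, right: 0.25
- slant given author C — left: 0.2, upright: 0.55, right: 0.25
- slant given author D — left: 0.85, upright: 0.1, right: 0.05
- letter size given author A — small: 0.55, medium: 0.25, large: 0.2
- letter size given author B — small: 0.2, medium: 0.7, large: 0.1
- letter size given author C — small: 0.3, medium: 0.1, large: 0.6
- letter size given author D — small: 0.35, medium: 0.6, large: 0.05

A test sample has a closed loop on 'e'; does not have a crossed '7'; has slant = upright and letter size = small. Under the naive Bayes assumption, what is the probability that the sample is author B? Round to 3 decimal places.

author A: 0.15 × (1−0.95) × 0.05 × 0.15 × 0.55 = 0.0000309375
author B: 0.2 × (1−0.85) × 0.7 × 0.35 × 0.2 = 0.00147
author C: 0.5 × (1−0.35) × 0.3 × 0.55 × 0.3 = 0.0160875
author D: 0.15 × (1−0.8) × 0.65 × 0.1 × 0.35 = 0.0006825
P(author B | x) = 0.00147 / 0.0182709375 ≈ 0.080

0.080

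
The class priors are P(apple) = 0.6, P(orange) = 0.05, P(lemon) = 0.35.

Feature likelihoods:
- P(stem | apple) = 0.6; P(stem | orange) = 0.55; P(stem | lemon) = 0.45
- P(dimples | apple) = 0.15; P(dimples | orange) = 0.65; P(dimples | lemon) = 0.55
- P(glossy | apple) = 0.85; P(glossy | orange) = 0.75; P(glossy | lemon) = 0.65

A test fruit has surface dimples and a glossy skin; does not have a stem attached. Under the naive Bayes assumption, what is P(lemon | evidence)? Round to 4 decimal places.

apple: 0.6 × (1−0.6) × 0.15 × 0.85 = 0.0306
orange: 0.05 × (1−0.55) × 0.65 × 0.75 = 0.01096875
lemon: 0.35 × (1−0.45) × 0.55 × 0.65 = 0.06881875
P(lemon | x) = 0.06881875 / 0.1103875 ≈ 0.6234

0.6234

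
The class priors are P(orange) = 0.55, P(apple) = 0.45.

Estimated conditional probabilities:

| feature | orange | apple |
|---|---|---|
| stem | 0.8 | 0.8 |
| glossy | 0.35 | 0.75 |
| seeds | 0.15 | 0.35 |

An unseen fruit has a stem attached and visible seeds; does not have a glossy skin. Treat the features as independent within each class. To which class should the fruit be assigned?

orange: 0.55 × 0.8 × (1−0.35) × 0.15 = 0.0429
apple: 0.45 × 0.8 × (1−0.75) × 0.35 = 0.0315
Highest score → orange.

orange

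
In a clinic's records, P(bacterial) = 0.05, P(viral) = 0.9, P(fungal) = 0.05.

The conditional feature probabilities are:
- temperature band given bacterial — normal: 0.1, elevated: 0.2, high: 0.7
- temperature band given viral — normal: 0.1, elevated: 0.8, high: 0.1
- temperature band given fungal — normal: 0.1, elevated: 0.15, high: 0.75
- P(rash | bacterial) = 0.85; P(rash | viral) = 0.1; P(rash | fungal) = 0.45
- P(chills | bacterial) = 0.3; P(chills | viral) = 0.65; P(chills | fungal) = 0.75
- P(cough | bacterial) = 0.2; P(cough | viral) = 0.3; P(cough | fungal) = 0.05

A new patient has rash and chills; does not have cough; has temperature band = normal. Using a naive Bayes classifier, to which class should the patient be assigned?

viral

bacterial: 0.05 × 0.1 × 0.85 × 0.3 × (1−0.2) = 0.00102
viral: 0.9 × 0.1 × 0.1 × 0.65 × (1−0.3) = 0.004095
fungal: 0.05 × 0.1 × 0.45 × 0.75 × (1−0.05) = 0.001603125
Highest score → viral.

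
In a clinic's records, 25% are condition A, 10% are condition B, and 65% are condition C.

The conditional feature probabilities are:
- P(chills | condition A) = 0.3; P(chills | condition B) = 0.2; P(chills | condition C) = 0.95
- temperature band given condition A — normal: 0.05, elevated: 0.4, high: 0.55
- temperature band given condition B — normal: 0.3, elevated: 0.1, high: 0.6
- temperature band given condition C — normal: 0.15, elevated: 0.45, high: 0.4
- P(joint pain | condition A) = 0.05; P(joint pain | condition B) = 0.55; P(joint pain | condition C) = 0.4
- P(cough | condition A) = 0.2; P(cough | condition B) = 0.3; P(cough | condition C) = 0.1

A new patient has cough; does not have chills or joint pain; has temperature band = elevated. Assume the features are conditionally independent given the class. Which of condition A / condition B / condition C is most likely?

condition A: 0.25 × (1−0.3) × 0.4 × (1−0.05) × 0.2 = 0.0133
condition B: 0.1 × (1−0.2) × 0.1 × (1−0.55) × 0.3 = 0.00108
condition C: 0.65 × (1−0.95) × 0.45 × (1−0.4) × 0.1 = 0.0008775
Highest score → condition A.

condition A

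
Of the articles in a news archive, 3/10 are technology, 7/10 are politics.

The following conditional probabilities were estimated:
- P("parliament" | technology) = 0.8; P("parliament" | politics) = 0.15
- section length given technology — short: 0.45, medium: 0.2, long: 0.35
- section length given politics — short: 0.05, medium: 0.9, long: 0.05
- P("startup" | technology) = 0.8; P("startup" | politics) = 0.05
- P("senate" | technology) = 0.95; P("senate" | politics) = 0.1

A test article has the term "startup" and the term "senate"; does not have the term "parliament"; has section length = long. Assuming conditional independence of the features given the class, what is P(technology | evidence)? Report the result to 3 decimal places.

0.991

technology: 0.3 × (1−0.8) × 0.35 × 0.8 × 0.95 = 0.01596
politics: 0.7 × (1−0.15) × 0.05 × 0.05 × 0.1 = 0.00014875
P(technology | x) = 0.01596 / 0.01610875 ≈ 0.991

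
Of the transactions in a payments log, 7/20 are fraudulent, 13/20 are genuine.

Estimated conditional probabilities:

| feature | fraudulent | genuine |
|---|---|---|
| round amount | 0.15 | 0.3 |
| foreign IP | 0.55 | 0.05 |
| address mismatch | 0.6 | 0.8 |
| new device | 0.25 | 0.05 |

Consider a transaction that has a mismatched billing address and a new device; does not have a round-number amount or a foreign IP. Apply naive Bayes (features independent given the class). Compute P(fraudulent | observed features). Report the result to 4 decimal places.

fraudulent: 0.35 × (1−0.15) × (1−0.55) × 0.6 × 0.25 = 0.02008125
genuine: 0.65 × (1−0.3) × (1−0.05) × 0.8 × 0.05 = 0.01729
P(fraudulent | x) = 0.02008125 / 0.03737125 ≈ 0.5373

0.5373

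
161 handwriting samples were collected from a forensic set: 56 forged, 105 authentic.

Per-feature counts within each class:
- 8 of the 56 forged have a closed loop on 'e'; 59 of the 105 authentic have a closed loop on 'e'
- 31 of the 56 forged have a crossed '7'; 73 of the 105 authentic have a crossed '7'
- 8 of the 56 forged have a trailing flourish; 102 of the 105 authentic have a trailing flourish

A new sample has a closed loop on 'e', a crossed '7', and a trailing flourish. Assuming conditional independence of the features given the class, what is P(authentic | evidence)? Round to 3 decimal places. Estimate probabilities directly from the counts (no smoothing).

forged: (56/161) × (8/56) × (31/56) × (8/56) ≈ 0.00392952
authentic: (105/161) × (59/105) × (73/105) × (102/105) ≈ 0.247497
P(authentic | x) = 0.247497 / 0.25142652 ≈ 0.984

0.984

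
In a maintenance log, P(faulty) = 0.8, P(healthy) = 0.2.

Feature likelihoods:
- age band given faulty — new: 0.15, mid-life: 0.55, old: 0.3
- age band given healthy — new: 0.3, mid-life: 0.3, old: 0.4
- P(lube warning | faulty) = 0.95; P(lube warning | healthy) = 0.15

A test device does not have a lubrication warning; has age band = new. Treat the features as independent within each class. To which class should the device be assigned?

faulty: 0.8 × 0.15 × (1−0.95) = 0.006
healthy: 0.2 × 0.3 × (1−0.15) = 0.051
Highest score → healthy.

healthy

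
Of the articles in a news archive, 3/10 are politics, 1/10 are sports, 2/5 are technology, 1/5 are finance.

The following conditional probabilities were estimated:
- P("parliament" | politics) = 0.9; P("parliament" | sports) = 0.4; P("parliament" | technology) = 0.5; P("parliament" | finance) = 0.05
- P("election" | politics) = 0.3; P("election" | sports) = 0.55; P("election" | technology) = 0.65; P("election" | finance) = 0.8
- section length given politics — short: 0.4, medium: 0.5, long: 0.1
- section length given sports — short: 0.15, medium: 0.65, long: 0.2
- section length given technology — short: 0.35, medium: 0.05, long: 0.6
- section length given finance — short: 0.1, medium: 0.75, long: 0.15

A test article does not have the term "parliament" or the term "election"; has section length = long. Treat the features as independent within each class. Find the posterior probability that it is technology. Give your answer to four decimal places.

0.7609

politics: 0.3 × (1−0.9) × (1−0.3) × 0.1 = 0.0021
sports: 0.1 × (1−0.4) × (1−0.55) × 0.2 = 0.0054
technology: 0.4 × (1−0.5) × (1−0.65) × 0.6 = 0.042
finance: 0.2 × (1−0.05) × (1−0.8) × 0.15 = 0.0057
P(technology | x) = 0.042 / 0.0552 ≈ 0.7609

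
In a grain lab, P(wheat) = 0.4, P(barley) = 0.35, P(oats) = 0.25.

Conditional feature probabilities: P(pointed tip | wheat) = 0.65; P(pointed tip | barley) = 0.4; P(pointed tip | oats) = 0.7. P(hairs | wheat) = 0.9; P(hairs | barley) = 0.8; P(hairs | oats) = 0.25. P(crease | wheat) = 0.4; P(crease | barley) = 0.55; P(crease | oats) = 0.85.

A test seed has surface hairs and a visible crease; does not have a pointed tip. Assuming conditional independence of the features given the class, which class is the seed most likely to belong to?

wheat: 0.4 × (1−0.65) × 0.9 × 0.4 = 0.0504
barley: 0.35 × (1−0.4) × 0.8 × 0.55 = 0.0924
oats: 0.25 × (1−0.7) × 0.25 × 0.85 = 0.0159375
Highest score → barley.

barley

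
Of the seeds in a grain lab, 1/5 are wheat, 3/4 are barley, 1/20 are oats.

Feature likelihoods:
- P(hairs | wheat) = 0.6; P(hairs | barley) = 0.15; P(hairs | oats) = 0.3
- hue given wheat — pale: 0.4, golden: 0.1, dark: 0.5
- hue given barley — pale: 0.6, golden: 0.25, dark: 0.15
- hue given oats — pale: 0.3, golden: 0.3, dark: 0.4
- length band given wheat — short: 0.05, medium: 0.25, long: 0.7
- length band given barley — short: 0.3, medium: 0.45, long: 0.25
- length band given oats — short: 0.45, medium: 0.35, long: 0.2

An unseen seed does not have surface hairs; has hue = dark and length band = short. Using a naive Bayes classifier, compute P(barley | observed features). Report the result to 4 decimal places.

0.7756

wheat: 0.2 × (1−0.6) × 0.5 × 0.05 = 0.002
barley: 0.75 × (1−0.15) × 0.15 × 0.3 = 0.0286875
oats: 0.05 × (1−0.3) × 0.4 × 0.45 = 0.0063
P(barley | x) = 0.0286875 / 0.0369875 ≈ 0.7756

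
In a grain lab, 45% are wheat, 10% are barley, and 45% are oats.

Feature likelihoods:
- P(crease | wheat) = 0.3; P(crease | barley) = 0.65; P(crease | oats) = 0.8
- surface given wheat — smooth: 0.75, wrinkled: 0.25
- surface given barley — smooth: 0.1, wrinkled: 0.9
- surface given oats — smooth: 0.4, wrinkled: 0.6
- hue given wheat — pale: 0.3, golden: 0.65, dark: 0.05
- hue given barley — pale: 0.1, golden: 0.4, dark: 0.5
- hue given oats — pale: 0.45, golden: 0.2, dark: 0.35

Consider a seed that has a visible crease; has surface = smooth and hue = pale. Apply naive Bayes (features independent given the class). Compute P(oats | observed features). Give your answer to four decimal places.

wheat: 0.45 × 0.3 × 0.75 × 0.3 = 0.030375
barley: 0.1 × 0.65 × 0.1 × 0.1 = 0.00065
oats: 0.45 × 0.8 × 0.4 × 0.45 = 0.0648
P(oats | x) = 0.0648 / 0.095825 ≈ 0.6762

0.6762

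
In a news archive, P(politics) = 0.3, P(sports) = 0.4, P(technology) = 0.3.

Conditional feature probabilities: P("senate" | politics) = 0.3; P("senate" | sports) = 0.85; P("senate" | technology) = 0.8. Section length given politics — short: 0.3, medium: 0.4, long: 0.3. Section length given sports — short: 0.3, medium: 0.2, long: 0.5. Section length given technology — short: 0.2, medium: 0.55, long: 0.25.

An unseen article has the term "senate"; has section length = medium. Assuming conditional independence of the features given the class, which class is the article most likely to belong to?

politics: 0.3 × 0.3 × 0.4 = 0.036
sports: 0.4 × 0.85 × 0.2 = 0.068
technology: 0.3 × 0.8 × 0.55 = 0.132
Highest score → technology.

technology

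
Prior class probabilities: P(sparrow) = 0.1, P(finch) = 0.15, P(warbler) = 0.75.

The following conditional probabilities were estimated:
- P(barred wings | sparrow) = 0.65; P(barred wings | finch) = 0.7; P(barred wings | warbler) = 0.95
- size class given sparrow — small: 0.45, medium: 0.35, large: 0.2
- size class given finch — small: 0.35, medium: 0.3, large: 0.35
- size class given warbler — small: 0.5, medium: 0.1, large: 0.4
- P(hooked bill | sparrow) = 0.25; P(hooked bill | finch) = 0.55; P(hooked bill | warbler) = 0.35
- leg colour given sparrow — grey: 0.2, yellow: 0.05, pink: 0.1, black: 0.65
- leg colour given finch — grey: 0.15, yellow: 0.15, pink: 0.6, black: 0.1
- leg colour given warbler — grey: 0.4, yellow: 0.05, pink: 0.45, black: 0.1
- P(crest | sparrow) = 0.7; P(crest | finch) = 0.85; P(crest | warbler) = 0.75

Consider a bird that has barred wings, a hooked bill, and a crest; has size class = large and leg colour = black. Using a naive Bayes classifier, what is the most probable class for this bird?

warbler

sparrow: 0.1 × 0.65 × 0.2 × 0.25 × 0.65 × 0.7 = 0.00147875
finch: 0.15 × 0.7 × 0.35 × 0.55 × 0.1 × 0.85 = 0.0017180625
warbler: 0.75 × 0.95 × 0.4 × 0.35 × 0.1 × 0.75 = 0.00748125
Highest score → warbler.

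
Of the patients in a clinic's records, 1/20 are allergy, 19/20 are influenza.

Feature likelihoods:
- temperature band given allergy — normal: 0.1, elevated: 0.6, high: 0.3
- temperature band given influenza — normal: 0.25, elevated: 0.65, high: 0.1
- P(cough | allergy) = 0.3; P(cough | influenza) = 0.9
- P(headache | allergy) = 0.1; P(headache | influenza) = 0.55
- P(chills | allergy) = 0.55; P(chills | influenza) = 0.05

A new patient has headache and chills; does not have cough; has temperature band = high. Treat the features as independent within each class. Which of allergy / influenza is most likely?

allergy: 0.05 × 0.3 × (1−0.3) × 0.1 × 0.55 = 0.0005775
influenza: 0.95 × 0.1 × (1−0.9) × 0.55 × 0.05 = 0.00026125
Highest score → allergy.

allergy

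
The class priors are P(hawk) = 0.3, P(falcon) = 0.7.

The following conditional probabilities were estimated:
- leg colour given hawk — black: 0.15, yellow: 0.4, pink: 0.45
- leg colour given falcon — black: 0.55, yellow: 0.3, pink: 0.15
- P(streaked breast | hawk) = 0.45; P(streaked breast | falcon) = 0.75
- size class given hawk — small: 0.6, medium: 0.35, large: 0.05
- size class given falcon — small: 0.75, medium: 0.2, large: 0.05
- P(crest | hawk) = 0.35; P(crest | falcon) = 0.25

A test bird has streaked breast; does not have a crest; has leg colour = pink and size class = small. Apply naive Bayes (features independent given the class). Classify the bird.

hawk: 0.3 × 0.45 × 0.45 × 0.6 × (1−0.35) = 0.0236925
falcon: 0.7 × 0.15 × 0.75 × 0.75 × (1−0.25) = 0.044296875
Highest score → falcon.

falcon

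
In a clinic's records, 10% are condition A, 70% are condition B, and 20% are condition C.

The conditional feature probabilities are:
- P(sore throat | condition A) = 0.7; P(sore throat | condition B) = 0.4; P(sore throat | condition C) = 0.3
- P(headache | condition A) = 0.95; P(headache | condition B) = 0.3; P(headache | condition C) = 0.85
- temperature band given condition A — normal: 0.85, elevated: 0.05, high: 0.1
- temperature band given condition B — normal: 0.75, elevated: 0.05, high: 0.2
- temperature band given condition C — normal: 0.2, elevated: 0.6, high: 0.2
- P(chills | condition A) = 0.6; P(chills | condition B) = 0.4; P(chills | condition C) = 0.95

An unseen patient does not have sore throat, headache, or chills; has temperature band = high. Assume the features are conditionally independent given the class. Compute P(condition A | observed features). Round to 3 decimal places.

0.002

condition A: 0.1 × (1−0.7) × (1−0.95) × 0.1 × (1−0.6) = 0.00006
condition B: 0.7 × (1−0.4) × (1−0.3) × 0.2 × (1−0.4) = 0.03528
condition C: 0.2 × (1−0.3) × (1−0.85) × 0.2 × (1−0.95) = 0.00021
P(condition A | x) = 0.00006 / 0.03555 ≈ 0.002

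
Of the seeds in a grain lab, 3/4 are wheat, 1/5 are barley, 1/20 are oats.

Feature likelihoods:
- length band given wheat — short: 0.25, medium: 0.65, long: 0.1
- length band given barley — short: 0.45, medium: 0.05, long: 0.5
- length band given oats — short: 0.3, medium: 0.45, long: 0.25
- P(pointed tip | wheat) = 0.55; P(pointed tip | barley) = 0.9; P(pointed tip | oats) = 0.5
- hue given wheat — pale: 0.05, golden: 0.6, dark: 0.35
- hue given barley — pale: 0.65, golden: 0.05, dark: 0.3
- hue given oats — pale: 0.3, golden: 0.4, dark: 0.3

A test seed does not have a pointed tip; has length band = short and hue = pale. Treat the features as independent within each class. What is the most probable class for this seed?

wheat: 0.75 × 0.25 × (1−0.55) × 0.05 = 0.00421875
barley: 0.2 × 0.45 × (1−0.9) × 0.65 = 0.00585
oats: 0.05 × 0.3 × (1−0.5) × 0.3 = 0.00225
Highest score → barley.

barley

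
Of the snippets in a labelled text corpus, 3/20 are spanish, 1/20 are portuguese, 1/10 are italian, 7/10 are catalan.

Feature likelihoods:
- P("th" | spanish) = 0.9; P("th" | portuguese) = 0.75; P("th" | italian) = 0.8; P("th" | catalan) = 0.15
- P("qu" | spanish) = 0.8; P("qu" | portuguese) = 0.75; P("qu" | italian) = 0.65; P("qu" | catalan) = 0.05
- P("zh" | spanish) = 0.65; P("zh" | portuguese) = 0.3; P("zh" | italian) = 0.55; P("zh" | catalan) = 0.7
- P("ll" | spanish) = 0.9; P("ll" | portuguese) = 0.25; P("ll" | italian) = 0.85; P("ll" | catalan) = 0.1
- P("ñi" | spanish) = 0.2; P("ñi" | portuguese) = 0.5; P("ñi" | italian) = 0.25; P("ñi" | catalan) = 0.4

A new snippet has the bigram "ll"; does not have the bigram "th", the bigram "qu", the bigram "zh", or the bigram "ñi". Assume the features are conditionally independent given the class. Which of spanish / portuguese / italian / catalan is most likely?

catalan

spanish: 0.15 × (1−0.9) × (1−0.8) × (1−0.65) × 0.9 × (1−0.2) = 0.000756
portuguese: 0.05 × (1−0.75) × (1−0.75) × (1−0.3) × 0.25 × (1−0.5) = 0.0002734375
italian: 0.1 × (1−0.8) × (1−0.65) × (1−0.55) × 0.85 × (1−0.25) = 0.002008125
catalan: 0.7 × (1−0.15) × (1−0.05) × (1−0.7) × 0.1 × (1−0.4) = 0.0101745
Highest score → catalan.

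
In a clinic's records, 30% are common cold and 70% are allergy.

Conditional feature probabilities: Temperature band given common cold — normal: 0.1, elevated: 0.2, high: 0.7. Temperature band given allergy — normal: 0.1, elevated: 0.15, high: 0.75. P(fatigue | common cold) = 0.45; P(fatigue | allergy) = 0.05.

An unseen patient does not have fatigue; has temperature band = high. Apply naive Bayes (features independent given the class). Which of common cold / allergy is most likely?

allergy

common cold: 0.3 × 0.7 × (1−0.45) = 0.1155
allergy: 0.7 × 0.75 × (1−0.05) = 0.49875
Highest score → allergy.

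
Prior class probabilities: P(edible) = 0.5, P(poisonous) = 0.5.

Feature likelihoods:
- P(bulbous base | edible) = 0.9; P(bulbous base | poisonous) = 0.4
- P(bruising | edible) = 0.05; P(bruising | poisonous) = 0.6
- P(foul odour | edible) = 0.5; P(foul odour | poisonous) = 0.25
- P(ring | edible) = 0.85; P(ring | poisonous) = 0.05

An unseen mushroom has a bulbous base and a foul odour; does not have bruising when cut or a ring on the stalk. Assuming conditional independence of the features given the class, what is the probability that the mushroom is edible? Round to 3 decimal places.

0.628

edible: 0.5 × 0.9 × (1−0.05) × 0.5 × (1−0.85) = 0.0320625
poisonous: 0.5 × 0.4 × (1−0.6) × 0.25 × (1−0.05) = 0.019
P(edible | x) = 0.0320625 / 0.0510625 ≈ 0.628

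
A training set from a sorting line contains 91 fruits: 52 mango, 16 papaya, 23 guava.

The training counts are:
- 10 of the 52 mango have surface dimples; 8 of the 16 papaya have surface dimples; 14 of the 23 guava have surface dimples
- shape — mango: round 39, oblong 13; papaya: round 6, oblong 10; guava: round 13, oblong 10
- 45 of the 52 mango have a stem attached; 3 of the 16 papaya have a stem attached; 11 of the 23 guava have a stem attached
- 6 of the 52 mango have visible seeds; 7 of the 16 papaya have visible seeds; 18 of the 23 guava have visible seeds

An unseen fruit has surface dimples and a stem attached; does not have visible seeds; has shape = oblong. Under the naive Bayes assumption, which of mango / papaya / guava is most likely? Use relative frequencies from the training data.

mango

mango: (52/91) × (10/52) × (13/52) × (45/52) × (46/52) ≈ 0.0210311
papaya: (16/91) × (8/16) × (10/16) × (3/16) × (9/16) ≈ 0.00579499
guava: (23/91) × (14/23) × (10/23) × (11/23) × (5/23) ≈ 0.0069545
Highest score → mango.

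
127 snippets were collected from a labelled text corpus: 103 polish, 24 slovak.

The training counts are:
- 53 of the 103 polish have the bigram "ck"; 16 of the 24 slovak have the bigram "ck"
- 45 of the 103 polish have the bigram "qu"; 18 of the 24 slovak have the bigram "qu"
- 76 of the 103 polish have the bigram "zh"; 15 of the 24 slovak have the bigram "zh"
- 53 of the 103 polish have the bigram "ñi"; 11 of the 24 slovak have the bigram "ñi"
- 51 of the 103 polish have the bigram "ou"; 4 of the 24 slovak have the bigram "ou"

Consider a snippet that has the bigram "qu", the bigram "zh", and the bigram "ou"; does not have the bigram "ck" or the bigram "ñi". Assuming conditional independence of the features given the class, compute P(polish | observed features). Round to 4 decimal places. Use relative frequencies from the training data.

polish: (103/127) × (50/103) × (45/103) × (76/103) × (50/103) × (51/103) ≈ 0.0305059
slovak: (24/127) × (8/24) × (18/24) × (15/24) × (13/24) × (4/24) ≈ 0.00266568
P(polish | x) = 0.0305059 / 0.03317158 ≈ 0.9196

0.9196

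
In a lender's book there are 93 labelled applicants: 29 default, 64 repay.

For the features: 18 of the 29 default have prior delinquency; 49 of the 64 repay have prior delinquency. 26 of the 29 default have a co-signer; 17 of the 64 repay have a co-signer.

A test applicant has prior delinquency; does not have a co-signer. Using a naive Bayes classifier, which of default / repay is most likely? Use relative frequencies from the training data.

default: (29/93) × (18/29) × (3/29) ≈ 0.0200222
repay: (64/93) × (49/64) × (47/64) ≈ 0.386929
Highest score → repay.

repay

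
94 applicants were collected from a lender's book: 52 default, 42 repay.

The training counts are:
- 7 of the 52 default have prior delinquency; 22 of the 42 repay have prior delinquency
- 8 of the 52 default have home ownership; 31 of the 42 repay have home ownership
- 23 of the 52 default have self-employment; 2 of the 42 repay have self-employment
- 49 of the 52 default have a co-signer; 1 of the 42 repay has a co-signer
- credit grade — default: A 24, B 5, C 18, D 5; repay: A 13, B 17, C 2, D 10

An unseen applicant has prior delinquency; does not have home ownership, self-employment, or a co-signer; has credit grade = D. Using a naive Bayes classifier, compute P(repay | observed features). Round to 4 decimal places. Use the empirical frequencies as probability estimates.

0.9858

default: (52/94) × (7/52) × (44/52) × (29/52) × (3/52) × (5/52) ≈ 0.000194939
repay: (42/94) × (22/42) × (11/42) × (40/42) × (41/42) × (10/42) ≈ 0.0135686
P(repay | x) = 0.0135686 / 0.013763539 ≈ 0.9858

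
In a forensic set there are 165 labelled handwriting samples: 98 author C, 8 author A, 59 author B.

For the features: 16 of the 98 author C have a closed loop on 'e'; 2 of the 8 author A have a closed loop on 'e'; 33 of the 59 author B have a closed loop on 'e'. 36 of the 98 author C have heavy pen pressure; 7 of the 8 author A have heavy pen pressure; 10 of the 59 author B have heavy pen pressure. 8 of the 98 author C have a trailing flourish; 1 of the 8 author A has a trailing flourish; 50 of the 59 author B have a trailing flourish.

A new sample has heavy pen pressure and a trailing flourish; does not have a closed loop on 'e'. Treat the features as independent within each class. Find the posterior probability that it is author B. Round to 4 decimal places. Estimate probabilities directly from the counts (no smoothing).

author C: (98/165) × (82/98) × (36/98) × (8/98) ≈ 0.0149029
author A: (8/165) × (6/8) × (7/8) × (1/8) ≈ 0.00397727
author B: (59/165) × (26/59) × (10/59) × (50/59) ≈ 0.0226337
P(author B | x) = 0.0226337 / 0.04151387 ≈ 0.5452

0.5452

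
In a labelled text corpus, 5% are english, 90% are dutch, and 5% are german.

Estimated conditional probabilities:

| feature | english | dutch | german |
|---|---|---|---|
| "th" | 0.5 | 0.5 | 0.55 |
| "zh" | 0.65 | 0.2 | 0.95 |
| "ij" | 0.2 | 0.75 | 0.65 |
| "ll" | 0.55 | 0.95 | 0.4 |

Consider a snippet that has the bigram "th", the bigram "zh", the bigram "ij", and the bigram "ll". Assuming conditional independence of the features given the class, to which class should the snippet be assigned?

english: 0.05 × 0.5 × 0.65 × 0.2 × 0.55 = 0.0017875
dutch: 0.9 × 0.5 × 0.2 × 0.75 × 0.95 = 0.064125
german: 0.05 × 0.55 × 0.95 × 0.65 × 0.4 = 0.0067925
Highest score → dutch.

dutch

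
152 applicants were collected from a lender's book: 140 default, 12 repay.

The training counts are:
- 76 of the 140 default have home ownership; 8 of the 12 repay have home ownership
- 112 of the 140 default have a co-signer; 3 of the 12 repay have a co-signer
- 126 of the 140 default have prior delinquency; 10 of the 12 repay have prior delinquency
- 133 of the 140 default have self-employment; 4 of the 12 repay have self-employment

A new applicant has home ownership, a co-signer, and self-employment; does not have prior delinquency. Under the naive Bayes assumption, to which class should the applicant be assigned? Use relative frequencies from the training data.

default

default: (140/152) × (76/140) × (112/140) × (14/140) × (133/140) = 0.038
repay: (12/152) × (8/12) × (3/12) × (2/12) × (4/12) ≈ 0.000730994
Highest score → default.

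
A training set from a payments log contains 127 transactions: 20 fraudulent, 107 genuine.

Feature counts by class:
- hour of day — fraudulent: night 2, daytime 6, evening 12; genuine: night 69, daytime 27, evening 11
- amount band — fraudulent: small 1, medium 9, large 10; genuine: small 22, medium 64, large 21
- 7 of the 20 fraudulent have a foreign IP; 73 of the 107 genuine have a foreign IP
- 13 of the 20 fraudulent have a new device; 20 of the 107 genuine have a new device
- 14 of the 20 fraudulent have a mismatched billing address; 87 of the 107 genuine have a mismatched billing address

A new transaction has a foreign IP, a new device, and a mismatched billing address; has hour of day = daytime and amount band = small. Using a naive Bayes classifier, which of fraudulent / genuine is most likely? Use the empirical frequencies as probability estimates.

fraudulent: (20/127) × (6/20) × (1/20) × (7/20) × (13/20) × (14/20) ≈ 0.000376181
genuine: (107/127) × (27/107) × (22/107) × (73/107) × (20/107) × (87/107) ≈ 0.00453231
Highest score → genuine.

genuine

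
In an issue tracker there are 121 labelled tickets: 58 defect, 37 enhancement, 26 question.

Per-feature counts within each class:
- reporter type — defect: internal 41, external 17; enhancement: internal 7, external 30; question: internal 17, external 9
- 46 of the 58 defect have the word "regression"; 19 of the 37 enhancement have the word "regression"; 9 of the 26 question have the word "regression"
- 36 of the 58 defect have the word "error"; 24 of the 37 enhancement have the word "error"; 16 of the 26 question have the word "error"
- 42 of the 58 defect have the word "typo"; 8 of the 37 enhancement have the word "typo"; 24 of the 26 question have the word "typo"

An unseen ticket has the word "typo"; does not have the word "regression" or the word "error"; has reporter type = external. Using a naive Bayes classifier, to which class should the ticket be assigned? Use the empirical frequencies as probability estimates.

defect: (58/121) × (17/58) × (12/58) × (22/58) × (42/58) ≈ 0.00798423
enhancement: (37/121) × (30/37) × (18/37) × (13/37) × (8/37) ≈ 0.00916298
question: (26/121) × (9/26) × (17/26) × (10/26) × (24/26) ≈ 0.0172662
Highest score → question.

question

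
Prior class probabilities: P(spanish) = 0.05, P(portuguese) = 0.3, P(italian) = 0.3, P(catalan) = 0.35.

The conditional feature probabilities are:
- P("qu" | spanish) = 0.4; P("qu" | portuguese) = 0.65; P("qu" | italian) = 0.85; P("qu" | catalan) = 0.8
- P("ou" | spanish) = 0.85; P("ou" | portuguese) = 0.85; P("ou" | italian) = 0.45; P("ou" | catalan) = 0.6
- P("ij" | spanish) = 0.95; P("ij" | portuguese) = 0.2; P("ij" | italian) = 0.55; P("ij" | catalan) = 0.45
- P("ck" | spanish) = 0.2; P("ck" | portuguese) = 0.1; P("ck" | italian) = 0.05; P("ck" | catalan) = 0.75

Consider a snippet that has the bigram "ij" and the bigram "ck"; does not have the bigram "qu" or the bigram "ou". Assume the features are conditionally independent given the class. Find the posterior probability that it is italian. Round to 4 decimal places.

0.0602

spanish: 0.05 × (1−0.4) × (1−0.85) × 0.95 × 0.2 = 0.000855
portuguese: 0.3 × (1−0.65) × (1−0.85) × 0.2 × 0.1 = 0.000315
italian: 0.3 × (1−0.85) × (1−0.45) × 0.55 × 0.05 = 0.000680625
catalan: 0.35 × (1−0.8) × (1−0.6) × 0.45 × 0.75 = 0.00945
P(italian | x) = 0.000680625 / 0.011300625 ≈ 0.0602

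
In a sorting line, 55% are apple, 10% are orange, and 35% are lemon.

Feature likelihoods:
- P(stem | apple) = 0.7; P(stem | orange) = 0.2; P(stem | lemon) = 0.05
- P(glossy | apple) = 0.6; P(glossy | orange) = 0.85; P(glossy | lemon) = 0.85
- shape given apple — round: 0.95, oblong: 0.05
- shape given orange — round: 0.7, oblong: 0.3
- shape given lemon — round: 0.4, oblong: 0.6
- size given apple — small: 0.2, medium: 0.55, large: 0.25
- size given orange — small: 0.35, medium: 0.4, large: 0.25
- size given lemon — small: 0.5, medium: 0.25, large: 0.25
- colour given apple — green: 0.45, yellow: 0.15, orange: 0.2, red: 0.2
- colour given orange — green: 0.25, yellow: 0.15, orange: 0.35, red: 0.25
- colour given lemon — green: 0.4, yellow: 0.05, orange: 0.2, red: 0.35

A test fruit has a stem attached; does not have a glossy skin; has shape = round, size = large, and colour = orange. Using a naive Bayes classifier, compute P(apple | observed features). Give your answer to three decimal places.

0.969

apple: 0.55 × 0.7 × (1−0.6) × 0.95 × 0.25 × 0.2 = 0.007315
orange: 0.1 × 0.2 × (1−0.85) × 0.7 × 0.25 × 0.35 = 0.00018375
lemon: 0.35 × 0.05 × (1−0.85) × 0.4 × 0.25 × 0.2 = 0.0000525
P(apple | x) = 0.007315 / 0.00755125 ≈ 0.969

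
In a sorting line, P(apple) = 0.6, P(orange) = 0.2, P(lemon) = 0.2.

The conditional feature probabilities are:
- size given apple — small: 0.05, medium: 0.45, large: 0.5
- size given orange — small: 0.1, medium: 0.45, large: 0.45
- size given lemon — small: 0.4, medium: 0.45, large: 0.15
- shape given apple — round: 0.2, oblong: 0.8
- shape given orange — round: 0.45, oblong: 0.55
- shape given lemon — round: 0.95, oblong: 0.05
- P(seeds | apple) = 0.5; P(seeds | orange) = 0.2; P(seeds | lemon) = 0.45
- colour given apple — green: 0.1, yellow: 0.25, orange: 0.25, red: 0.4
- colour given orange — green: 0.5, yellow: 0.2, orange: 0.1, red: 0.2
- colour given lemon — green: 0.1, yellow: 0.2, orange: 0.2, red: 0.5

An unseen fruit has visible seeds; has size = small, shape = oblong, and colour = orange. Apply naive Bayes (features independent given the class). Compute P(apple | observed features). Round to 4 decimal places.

0.8380

apple: 0.6 × 0.05 × 0.8 × 0.5 × 0.25 = 0.003
orange: 0.2 × 0.1 × 0.55 × 0.2 × 0.1 = 0.00022
lemon: 0.2 × 0.4 × 0.05 × 0.45 × 0.2 = 0.00036
P(apple | x) = 0.003 / 0.00358 ≈ 0.8380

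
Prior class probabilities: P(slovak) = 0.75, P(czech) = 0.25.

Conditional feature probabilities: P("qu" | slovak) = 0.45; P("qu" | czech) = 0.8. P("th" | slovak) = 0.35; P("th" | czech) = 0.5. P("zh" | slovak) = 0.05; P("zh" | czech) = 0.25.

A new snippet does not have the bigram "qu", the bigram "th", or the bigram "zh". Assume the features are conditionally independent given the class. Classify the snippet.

slovak

slovak: 0.75 × (1−0.45) × (1−0.35) × (1−0.05) = 0.25471875
czech: 0.25 × (1−0.8) × (1−0.5) × (1−0.25) = 0.01875
Highest score → slovak.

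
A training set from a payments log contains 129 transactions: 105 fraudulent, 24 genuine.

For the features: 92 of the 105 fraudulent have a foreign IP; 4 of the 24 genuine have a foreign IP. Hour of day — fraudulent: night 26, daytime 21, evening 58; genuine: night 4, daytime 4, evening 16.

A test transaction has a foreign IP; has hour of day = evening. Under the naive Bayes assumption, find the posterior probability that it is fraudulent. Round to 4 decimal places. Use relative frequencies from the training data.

0.9501

fraudulent: (105/129) × (92/105) × (58/105) ≈ 0.393946
genuine: (24/129) × (4/24) × (16/24) ≈ 0.0206718
P(fraudulent | x) = 0.393946 / 0.4146178 ≈ 0.9501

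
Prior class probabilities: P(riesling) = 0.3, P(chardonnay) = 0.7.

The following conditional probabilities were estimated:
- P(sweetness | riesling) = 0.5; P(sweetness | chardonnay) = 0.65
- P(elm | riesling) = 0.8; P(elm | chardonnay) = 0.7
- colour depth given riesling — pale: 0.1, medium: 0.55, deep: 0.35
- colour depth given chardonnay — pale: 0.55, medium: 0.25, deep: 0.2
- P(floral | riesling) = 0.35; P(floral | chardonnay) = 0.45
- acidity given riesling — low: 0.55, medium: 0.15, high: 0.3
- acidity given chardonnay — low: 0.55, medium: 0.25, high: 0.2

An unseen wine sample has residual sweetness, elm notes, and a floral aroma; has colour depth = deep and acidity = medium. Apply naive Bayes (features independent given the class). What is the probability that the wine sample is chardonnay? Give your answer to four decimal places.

0.7647

riesling: 0.3 × 0.5 × 0.8 × 0.35 × 0.35 × 0.15 = 0.002205
chardonnay: 0.7 × 0.65 × 0.7 × 0.2 × 0.45 × 0.25 = 0.00716625
P(chardonnay | x) = 0.00716625 / 0.00937125 ≈ 0.7647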